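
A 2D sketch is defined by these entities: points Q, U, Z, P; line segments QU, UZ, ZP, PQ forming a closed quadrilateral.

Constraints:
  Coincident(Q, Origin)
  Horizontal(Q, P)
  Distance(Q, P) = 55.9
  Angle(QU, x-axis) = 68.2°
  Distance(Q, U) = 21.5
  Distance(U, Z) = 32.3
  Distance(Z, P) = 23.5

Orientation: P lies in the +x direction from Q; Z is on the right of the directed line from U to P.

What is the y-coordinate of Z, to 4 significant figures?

-1.151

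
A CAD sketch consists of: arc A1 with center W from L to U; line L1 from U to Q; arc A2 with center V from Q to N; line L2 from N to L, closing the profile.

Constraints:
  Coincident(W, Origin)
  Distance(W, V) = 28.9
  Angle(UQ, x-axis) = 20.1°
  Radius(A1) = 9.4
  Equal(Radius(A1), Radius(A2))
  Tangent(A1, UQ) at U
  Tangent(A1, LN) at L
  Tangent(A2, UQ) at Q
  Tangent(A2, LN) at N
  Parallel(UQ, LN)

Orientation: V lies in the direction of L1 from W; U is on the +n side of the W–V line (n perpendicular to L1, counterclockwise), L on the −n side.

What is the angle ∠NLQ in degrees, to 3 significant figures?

33.0°

The slot axis is L1's direction at 20.1°, so u = (cos 20.1°, sin 20.1°) = (0.939, 0.344) and n = (−sin 20.1°, cos 20.1°) = (-0.344, 0.939). W is at the origin and V lies 28.9 along u from W, so V = 28.9·u = (27.1, 9.93). Tangency of A1 to both parallel lines with radius 9.4 puts U and L at W ± 9.4·n: U = (-3.23, 8.83), L = (3.23, -8.83). Equal radii place Q and N the same way about V: Q = V + 9.4·n = (23.9, 18.8), N = V − 9.4·n = (30.4, 1.10). Then cos ∠NLQ = LN·LQ / (|LN||LQ|), giving 33.0°.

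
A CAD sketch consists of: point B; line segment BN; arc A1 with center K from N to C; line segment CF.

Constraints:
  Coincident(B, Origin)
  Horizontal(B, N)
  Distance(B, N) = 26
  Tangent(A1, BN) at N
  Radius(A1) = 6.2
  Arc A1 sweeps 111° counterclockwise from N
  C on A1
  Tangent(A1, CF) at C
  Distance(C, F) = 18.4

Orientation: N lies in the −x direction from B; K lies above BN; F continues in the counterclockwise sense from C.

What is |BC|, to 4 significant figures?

21.90

B is at the origin; BN is horizontal with |BN| = 26.0 and N on the −x side, so N = (-26.00, 0.000). Tangency of A1 to BN means the radius KN is perpendicular to BN, so K = N + (0, 6.2) = (-26.00, 6.200). On A1, N sits at bearing -90° from K; a 111° counterclockwise sweep puts C at bearing 21°, so C = K + 6.2·(cos 21°, sin 21°) = (-20.21, 8.422). Then |BC| = |C − B| = 21.90.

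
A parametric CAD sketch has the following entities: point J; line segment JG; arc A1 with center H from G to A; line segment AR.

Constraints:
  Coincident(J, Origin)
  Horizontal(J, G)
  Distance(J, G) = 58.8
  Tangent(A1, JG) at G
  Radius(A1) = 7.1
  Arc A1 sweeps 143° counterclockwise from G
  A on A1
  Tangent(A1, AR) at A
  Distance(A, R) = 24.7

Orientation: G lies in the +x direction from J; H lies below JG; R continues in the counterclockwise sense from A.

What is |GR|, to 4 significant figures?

31.66

On A1, G sits at bearing 90° from H; a 143° counterclockwise sweep puts A at bearing 233°, so A = H + 7.1·(cos 233°, sin 233°) = (54.53, -12.77). A1 meets AR tangentially, so HA is at right angles to AR, so AR runs along (−sin 233°, cos 233°); with |AR| = 24.7, R = (74.25, -27.64). Then |GR| = |R − G| = 31.66.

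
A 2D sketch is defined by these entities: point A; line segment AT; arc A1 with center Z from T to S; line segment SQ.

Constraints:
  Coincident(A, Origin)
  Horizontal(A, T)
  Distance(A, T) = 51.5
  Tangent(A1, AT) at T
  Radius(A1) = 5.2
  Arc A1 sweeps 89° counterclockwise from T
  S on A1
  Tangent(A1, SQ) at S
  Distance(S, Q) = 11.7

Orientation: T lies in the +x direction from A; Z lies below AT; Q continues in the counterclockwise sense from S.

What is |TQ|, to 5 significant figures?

17.655

On A1, T sits at bearing 90° from Z; an 89° counterclockwise sweep puts S at bearing 179°, so S = Z + 5.2·(cos 179°, sin 179°) = (46.301, -5.1092). Since A1 is tangent to SQ there, ZS ⟂ SQ, so SQ runs along (−sin 179°, cos 179°); with |SQ| = 11.7, Q = (46.097, -16.807). Then |TQ| = |Q − T| = 17.655.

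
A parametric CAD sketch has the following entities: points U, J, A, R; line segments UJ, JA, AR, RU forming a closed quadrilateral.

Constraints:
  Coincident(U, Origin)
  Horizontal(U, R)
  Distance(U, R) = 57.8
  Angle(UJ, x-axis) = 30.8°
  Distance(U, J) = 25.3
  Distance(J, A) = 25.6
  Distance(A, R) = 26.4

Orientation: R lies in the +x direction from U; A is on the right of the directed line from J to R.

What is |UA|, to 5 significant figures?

34.749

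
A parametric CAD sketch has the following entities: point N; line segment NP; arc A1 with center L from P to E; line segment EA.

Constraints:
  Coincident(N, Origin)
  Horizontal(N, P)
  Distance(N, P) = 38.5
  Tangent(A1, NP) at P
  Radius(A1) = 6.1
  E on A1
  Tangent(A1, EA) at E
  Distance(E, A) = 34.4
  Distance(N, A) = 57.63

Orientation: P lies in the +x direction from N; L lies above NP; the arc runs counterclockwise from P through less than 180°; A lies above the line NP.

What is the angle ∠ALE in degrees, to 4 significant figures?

79.94°

N is at the origin; N and P share the same y with |NP| = 38.5 and P on the +x side, so P = (38.50, 0.000). A1 meets NP tangentially, so LP is at right angles to NP, so L = P + (0, 6.1) = (38.50, 6.100). Since LE ⟂ EA (tangency), |LA| = √(6.1² + 34.4²) = 34.94 regardless of where E sits on A1. So A lies on both circle(N, 57.63) and circle(L, 34.94); the above-NP intersection is A = (40.52, 40.98). E is the foot of the tangent from A: E = (44.56, 6.816).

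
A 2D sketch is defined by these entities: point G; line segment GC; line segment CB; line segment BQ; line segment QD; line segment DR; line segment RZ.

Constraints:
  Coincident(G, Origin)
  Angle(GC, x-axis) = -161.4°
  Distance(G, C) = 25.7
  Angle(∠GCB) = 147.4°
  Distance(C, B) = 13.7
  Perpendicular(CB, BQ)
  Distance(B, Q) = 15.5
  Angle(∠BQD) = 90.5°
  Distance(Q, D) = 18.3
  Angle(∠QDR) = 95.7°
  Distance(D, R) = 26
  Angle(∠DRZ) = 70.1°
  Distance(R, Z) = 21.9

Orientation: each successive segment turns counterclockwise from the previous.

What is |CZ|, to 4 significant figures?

14.74

G is at the origin; GC runs at -161.4° with length 25.7, so C = (-24.36, -8.197). ∠GCB = 147.4° gives CB at -128.8° from the x-axis; with |CB| = 13.7, B = (-32.94, -18.87). The perpendicularity gives BQ at right angles to CB, so BQ runs at -38.80°; with |BQ| = 15.5, Q = (-20.86, -28.59). ∠BQD = 90.5° gives QD at 50.70° from the x-axis; with |QD| = 18.3, D = (-9.272, -14.43). ∠QDR = 95.7° gives DR at 135.0° from the x-axis; with |DR| = 26.0, R = (-27.66, 3.960). ∠DRZ = 70.1° gives RZ at -115.1° from the x-axis; with |RZ| = 21.9, Z = (-36.95, -15.87). Then |CZ| = |Z − C| = 14.74.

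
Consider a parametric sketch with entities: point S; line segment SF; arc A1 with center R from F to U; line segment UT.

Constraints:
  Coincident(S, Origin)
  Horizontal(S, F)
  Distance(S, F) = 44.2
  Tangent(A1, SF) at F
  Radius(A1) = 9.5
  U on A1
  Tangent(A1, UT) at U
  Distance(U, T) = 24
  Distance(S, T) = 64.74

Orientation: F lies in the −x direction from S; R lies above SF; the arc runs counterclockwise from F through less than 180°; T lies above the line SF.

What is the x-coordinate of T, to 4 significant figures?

-56.02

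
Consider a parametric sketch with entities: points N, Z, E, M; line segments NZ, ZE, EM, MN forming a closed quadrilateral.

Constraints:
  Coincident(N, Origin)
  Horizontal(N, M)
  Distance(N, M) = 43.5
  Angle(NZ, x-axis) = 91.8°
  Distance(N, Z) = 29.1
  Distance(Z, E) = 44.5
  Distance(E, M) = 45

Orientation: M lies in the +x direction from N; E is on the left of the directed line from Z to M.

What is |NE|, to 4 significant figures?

60.59

Checks: |ZE| = 44.50 ✓; |EM| = 45.00 ✓.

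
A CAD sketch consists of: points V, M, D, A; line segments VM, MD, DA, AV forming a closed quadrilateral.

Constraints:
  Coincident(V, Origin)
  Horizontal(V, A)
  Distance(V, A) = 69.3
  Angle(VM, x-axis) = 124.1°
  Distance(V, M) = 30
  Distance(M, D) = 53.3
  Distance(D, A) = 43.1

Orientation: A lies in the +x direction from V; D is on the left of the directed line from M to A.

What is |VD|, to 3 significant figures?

45.8

Checks: |VA| = 69.30 ✓; |VM| = 30.00 ✓; |MD| = 53.30 ✓; |DA| = 43.10 ✓.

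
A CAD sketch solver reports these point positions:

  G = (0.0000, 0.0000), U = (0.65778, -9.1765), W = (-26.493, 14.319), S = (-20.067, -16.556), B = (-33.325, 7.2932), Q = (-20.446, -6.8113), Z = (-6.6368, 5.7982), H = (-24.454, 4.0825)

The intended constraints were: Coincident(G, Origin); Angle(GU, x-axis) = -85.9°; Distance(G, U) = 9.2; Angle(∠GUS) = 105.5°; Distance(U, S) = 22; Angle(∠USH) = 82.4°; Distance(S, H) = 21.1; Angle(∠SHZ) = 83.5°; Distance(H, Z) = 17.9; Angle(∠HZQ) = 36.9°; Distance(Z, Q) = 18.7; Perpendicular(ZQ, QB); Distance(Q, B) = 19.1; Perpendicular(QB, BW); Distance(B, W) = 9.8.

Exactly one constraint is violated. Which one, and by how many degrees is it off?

Perpendicular(QB, BW) — off by 3.40°.

G = (0.00, 0.00) ✓; GU at -85.90° ✓; |GU| = 9.200 ✓; ∠GUS = 105.5° ✓; |US| = 22.00 ✓; ∠USH = 82.40° ✓; |SH| = 21.10 ✓; ∠SHZ = 83.50° ✓; |HZ| = 17.90 ✓; ∠HZQ = 36.90° ✓; |ZQ| = 18.70 ✓; ∠(ZQ, QB) = 90.00° ✓; |QB| = 19.10 ✓; ∠(QB, BW) = 86.60° ✗; |BW| = 9.800 ✓.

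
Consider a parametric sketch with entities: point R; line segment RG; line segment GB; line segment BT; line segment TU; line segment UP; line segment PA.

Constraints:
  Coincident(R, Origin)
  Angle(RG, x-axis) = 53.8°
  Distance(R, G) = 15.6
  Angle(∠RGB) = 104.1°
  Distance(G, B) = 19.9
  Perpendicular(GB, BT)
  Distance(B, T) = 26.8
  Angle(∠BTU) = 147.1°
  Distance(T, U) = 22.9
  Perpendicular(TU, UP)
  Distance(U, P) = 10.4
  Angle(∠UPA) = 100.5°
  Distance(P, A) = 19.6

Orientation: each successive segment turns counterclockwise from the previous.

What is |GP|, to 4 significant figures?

40.40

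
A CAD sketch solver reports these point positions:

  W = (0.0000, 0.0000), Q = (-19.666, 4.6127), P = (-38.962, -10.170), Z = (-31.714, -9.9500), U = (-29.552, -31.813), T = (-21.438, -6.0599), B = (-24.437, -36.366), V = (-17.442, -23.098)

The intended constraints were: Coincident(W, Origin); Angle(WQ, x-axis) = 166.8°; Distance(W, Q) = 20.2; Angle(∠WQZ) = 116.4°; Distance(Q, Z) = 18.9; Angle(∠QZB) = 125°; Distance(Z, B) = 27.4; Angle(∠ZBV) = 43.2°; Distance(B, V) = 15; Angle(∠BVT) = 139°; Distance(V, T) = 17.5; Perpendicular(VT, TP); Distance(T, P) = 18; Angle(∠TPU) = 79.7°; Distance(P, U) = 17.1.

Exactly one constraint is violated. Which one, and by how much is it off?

Distance(P, U) = 17.1 — off by 6.50.

W = (0.00, 0.00) ✓; WQ at 166.8° ✓; |WQ| = 20.20 ✓; ∠WQZ = 116.4° ✓; |QZ| = 18.90 ✓; ∠QZB = 125.0° ✓; |ZB| = 27.40 ✓; ∠ZBV = 43.20° ✓; |BV| = 15.00 ✓; ∠BVT = 139.0° ✓; |VT| = 17.50 ✓; ∠(VT, TP) = 90.00° ✓; |TP| = 18.00 ✓; ∠TPU = 79.70° ✓; |PU| = 23.60 ✗.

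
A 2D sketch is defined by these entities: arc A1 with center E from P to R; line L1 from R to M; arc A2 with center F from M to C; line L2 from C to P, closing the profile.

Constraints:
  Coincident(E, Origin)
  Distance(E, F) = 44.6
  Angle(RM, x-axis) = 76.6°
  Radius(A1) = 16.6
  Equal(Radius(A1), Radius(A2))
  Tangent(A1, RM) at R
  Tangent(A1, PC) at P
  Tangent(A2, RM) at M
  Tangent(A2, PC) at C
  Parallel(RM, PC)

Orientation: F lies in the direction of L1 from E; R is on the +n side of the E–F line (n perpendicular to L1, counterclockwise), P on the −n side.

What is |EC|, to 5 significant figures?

47.589

The slot axis is L1's direction at 76.6°, so u = (cos 76.6°, sin 76.6°) = (0.23175, 0.97278) and n = (−sin 76.6°, cos 76.6°) = (-0.97278, 0.23175). E is at the origin and F lies 44.6 along u from E, so F = 44.6·u = (10.336, 43.386). Tangency of A1 to both parallel lines with radius 16.6 puts R and P at E ± 16.6·n: R = (-16.148, 3.8470), P = (16.148, -3.8470). Equal radii place M and C the same way about F: M = F + 16.6·n = (-5.8121, 47.233), C = F − 16.6·n = (26.484, 39.539). Then |EC| = |C − E| = 47.589.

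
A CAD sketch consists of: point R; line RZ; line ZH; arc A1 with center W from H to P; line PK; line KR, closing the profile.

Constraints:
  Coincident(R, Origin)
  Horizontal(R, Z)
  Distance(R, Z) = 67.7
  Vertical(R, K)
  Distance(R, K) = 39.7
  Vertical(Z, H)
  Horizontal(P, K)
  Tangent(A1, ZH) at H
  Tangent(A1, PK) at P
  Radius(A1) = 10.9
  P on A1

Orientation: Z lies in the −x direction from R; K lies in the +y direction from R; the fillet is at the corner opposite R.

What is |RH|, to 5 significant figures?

73.571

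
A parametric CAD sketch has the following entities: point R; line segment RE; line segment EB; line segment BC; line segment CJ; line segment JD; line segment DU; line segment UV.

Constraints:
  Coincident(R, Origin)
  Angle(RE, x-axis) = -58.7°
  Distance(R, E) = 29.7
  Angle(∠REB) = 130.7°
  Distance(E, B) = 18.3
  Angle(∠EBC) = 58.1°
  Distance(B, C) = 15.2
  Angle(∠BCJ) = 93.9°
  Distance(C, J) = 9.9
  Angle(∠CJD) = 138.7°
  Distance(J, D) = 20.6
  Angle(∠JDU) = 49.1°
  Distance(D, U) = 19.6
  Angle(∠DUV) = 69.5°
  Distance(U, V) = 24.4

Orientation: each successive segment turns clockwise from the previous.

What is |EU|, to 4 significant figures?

13.33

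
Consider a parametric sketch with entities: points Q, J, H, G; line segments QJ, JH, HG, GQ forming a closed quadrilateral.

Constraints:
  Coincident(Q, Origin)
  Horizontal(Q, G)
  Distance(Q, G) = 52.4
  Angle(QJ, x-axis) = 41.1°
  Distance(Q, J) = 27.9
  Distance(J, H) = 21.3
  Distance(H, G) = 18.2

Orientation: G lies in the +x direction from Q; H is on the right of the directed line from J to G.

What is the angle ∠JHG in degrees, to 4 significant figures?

133.7°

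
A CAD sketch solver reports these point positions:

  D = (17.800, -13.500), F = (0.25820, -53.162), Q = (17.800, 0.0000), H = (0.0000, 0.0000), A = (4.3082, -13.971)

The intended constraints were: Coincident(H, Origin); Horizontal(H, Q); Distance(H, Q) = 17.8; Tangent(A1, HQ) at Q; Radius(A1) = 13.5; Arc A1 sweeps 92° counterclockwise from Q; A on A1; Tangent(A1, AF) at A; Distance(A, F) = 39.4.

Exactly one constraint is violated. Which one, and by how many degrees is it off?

Tangent(A1, AF) at A — off by 7.90°.

H = (0.00, 0.00) ✓; H.y = 0.00, Q.y = 0.00 ✓; |HQ| = 17.80 ✓; ∠(DQ, QH) = 90.00° ✓; |DQ| = 13.50 ✓; bearing(D→A) − bearing(D→Q) = 92.00° ✓; |DA| = 13.50 ✓; ∠(DA, AF) = 97.90° ✗; |AF| = 39.40 ✓.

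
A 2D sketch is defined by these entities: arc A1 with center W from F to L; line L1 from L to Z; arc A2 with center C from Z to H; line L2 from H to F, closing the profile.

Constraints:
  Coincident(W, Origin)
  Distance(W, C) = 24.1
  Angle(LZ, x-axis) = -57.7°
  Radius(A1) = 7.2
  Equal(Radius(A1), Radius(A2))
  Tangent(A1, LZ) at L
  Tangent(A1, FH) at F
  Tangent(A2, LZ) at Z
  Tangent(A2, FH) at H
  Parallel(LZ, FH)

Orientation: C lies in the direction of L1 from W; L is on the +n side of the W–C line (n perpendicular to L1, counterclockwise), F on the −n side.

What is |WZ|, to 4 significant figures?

25.15

The slot axis is L1's direction at -57.7°, so u = (cos -57.7°, sin -57.7°) = (0.5344, -0.8453) and n = (−sin -57.7°, cos -57.7°) = (0.8453, 0.5344). W is at the origin and C lies 24.1 along u from W, so C = 24.1·u = (12.88, -20.37). Tangency of A1 to both parallel lines with radius 7.2 puts L and F at W ± 7.2·n: L = (6.086, 3.847), F = (-6.086, -3.847). Equal radii place Z and H the same way about C: Z = C + 7.2·n = (18.96, -16.52), H = C − 7.2·n = (6.792, -24.22). Then |WZ| = |Z − W| = 25.15.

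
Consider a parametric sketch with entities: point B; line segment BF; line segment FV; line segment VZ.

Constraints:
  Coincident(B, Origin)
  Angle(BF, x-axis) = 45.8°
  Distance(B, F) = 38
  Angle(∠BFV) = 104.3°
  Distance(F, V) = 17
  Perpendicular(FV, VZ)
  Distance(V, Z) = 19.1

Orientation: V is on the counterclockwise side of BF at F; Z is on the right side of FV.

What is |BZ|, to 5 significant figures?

61.835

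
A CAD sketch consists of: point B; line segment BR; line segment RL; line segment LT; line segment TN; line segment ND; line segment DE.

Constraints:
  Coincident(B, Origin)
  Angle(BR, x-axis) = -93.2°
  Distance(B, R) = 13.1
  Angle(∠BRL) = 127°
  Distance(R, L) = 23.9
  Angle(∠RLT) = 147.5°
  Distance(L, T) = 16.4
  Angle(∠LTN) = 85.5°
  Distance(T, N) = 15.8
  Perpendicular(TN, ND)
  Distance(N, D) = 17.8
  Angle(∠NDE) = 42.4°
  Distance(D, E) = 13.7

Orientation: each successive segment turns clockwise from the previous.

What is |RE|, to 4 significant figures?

29.21

B is at the origin; BR runs at -93.2° with length 13.1, so R = (-0.7313, -13.08). ∠BRL = 127.0° gives RL at -146.2° from the x-axis; with |RL| = 23.9, L = (-20.59, -26.38). ∠RLT = 147.5° gives LT at -178.7° from the x-axis; with |LT| = 16.4, T = (-36.99, -26.75). ∠LTN = 85.5° gives TN at 86.80° from the x-axis; with |TN| = 15.8, N = (-36.11, -10.97). TN ⟂ ND, so ND runs at -3.200°; with |ND| = 17.8, D = (-18.33, -11.97). ∠NDE = 42.4° gives DE at -140.8° from the x-axis; with |DE| = 13.7, E = (-28.95, -20.62). Then |RE| = |E − R| = 29.21.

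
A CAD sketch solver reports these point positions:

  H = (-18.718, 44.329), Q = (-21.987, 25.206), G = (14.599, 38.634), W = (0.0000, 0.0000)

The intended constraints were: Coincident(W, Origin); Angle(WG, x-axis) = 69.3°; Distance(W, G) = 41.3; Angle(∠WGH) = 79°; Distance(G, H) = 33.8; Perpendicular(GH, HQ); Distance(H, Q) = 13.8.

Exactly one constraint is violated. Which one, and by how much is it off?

Distance(H, Q) = 13.8 — off by 5.60.

W = (0.00, 0.00) ✓; WG at 69.30° ✓; |WG| = 41.30 ✓; ∠WGH = 79.00° ✓; |GH| = 33.80 ✓; ∠(GH, HQ) = 90.00° ✓; |HQ| = 19.40 ✗.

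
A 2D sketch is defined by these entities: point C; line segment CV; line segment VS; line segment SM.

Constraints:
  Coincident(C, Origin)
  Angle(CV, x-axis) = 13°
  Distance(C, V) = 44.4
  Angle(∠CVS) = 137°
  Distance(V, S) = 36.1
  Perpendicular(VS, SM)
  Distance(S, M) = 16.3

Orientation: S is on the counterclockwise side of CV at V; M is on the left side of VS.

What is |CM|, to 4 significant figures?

69.98

C is at the origin; CV runs at 13.0° with length 44.4, so V = 44.4·(cos 13.0°, sin 13.0°) = (43.26, 9.988). ∠CVS = 137.0°, so VS runs at 13.0° + (180° − 137.0°) = 56.00° from the x-axis; with |VS| = 36.1, S = V + 36.1·(cos 56.00°, sin 56.00°) = (63.45, 39.92). VS ⟂ SM; with |SM| = 16.3 on the left of VS, M = S + 16.3·(-0.8290, 0.5592) = (49.94, 49.03). Then |CM| = |M − C| = 69.98.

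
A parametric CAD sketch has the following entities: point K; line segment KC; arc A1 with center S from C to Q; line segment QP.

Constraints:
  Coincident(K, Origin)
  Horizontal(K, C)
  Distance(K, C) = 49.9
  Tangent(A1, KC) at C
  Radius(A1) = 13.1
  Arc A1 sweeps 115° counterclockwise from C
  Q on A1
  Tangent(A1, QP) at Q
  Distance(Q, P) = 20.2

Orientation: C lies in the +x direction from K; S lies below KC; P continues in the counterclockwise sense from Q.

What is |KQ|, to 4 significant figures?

42.35

The tangent condition forces SC to be normal to KC, so S = C + (0, -13.1) = (49.90, -13.10). On A1, C sits at bearing 90° from S; a 115° counterclockwise sweep puts Q at bearing 205°, so Q = S + 13.1·(cos 205°, sin 205°) = (38.03, -18.64). Then |KQ| = |Q − K| = 42.35.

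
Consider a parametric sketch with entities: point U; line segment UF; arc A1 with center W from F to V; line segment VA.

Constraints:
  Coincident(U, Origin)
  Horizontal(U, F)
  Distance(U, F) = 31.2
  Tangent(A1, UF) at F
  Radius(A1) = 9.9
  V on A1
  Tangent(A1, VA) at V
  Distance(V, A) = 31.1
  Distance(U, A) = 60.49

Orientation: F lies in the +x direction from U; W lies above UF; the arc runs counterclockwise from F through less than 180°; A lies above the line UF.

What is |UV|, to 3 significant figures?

41.7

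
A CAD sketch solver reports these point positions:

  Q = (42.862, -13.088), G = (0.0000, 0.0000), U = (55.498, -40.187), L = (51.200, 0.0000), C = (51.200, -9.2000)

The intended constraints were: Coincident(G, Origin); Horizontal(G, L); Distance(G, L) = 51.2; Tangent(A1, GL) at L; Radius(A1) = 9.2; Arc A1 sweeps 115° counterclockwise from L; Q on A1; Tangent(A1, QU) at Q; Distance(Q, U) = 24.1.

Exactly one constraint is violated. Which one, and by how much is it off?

Distance(Q, U) = 24.1 — off by 5.80.

G = (0.00, 0.00) ✓; G.y = 0.00, L.y = 0.00 ✓; |GL| = 51.20 ✓; ∠(CL, LG) = 90.00° ✓; |CL| = 9.200 ✓; bearing(C→Q) − bearing(C→L) = 115.0° ✓; |CQ| = 9.200 ✓; ∠(CQ, QU) = 90.00° ✓; |QU| = 29.90 ✗.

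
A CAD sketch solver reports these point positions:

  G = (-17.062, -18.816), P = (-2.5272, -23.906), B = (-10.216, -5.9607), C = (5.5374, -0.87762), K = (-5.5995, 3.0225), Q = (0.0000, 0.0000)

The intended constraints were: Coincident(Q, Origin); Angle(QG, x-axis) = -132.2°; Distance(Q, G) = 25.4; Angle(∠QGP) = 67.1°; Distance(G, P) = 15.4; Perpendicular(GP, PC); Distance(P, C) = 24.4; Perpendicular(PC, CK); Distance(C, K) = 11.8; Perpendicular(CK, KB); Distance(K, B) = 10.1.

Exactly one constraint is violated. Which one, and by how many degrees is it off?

Perpendicular(CK, KB) — off by 7.90°.

Q = (0.00, 0.00) ✓; QG at -132.2° ✓; |QG| = 25.40 ✓; ∠QGP = 67.10° ✓; |GP| = 15.40 ✓; ∠(GP, PC) = 90.00° ✓; |PC| = 24.40 ✓; ∠(PC, CK) = 90.00° ✓; |CK| = 11.80 ✓; ∠(CK, KB) = 82.10° ✗; |KB| = 10.10 ✓.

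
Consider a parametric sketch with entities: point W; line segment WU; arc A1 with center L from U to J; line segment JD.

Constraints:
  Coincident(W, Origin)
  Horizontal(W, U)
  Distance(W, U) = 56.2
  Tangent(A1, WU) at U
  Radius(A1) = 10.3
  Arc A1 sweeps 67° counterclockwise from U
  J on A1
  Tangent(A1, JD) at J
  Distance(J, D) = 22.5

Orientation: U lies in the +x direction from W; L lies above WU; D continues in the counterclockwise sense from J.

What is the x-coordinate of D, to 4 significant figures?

74.47

On A1, U sits at bearing -90° from L; a 67° counterclockwise sweep puts J at bearing -23°, so J = L + 10.3·(cos -23°, sin -23°) = (65.68, 6.275). Since A1 is tangent to JD there, LJ ⟂ JD, so JD runs along (−sin -23°, cos -23°); with |JD| = 22.5, D = (74.47, 26.99). So D.x = 74.47.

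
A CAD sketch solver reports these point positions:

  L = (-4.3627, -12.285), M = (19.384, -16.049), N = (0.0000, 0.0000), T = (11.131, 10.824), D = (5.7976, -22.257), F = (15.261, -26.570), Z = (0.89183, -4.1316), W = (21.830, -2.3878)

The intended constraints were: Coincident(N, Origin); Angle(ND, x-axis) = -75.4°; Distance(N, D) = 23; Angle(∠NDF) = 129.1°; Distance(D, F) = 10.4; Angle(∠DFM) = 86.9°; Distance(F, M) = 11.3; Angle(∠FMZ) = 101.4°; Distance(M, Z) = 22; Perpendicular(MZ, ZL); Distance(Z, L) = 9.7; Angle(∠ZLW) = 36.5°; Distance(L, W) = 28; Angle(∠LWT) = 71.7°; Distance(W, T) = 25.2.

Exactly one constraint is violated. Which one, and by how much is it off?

Distance(W, T) = 25.2 — off by 8.20.

N = (0.00, 0.00) ✓; ND at -75.40° ✓; |ND| = 23.00 ✓; ∠NDF = 129.1° ✓; |DF| = 10.40 ✓; ∠DFM = 86.90° ✓; |FM| = 11.30 ✓; ∠FMZ = 101.4° ✓; |MZ| = 22.00 ✓; ∠(MZ, ZL) = 90.00° ✓; |ZL| = 9.700 ✓; ∠ZLW = 36.50° ✓; |LW| = 28.00 ✓; ∠LWT = 71.70° ✓; |WT| = 17.00 ✗.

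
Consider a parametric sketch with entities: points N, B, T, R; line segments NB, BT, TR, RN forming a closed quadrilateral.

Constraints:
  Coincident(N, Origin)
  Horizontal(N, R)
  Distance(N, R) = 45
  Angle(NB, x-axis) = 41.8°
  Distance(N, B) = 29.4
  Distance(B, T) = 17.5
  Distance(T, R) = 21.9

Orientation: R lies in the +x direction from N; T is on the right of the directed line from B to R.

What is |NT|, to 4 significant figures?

23.30

N is at the origin; NR is horizontal with |NR| = 45.0 and R in +x, so R = (45.0, 0). NB runs at 41.8° with |NB| = 29.4, so B = (21.92, 19.60). T is determined by |BT| = 17.5 and |TR| = 21.9 together: it lies at the intersection of circle(B, 17.5) and circle(R, 21.9). With |BR| = 30.28, the foot of the radical line on BR is 12.28 from B and the perpendicular offset is √(17.5² − 12.28²) = 12.47. Taking the right-of-BR solution: T = (23.21, 2.144).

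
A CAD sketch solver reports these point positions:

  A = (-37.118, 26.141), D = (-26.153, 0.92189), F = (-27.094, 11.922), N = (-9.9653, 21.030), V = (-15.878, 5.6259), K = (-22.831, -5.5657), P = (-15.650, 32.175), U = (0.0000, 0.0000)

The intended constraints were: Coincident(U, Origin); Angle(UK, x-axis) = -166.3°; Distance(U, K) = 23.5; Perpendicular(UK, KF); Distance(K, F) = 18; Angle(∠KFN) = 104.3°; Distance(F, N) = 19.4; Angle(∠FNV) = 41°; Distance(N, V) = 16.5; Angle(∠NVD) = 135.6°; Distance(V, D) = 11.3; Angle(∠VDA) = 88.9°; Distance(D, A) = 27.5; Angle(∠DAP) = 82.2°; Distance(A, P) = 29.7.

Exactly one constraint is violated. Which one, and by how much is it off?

Distance(A, P) = 29.7 — off by 7.40.

U = (0.00, 0.00) ✓; UK at -166.3° ✓; |UK| = 23.50 ✓; ∠(UK, KF) = 90.00° ✓; |KF| = 18.00 ✓; ∠KFN = 104.3° ✓; |FN| = 19.40 ✓; ∠FNV = 41.00° ✓; |NV| = 16.50 ✓; ∠NVD = 135.6° ✓; |VD| = 11.30 ✓; ∠VDA = 88.90° ✓; |DA| = 27.50 ✓; ∠DAP = 82.20° ✓; |AP| = 22.30 ✗.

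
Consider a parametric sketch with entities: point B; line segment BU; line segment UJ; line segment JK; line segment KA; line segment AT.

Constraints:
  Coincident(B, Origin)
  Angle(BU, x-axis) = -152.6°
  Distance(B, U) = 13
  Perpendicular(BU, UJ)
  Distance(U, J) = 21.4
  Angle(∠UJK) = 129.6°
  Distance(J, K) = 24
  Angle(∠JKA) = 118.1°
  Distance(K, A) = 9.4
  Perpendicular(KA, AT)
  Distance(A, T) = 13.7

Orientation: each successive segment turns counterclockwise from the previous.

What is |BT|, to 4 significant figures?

22.34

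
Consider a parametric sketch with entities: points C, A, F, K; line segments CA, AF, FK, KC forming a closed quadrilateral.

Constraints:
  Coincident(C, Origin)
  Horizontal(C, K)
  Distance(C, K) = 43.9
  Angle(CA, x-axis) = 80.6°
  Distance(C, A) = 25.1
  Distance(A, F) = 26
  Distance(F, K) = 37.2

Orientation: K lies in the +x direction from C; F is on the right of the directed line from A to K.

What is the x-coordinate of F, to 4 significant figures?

6.716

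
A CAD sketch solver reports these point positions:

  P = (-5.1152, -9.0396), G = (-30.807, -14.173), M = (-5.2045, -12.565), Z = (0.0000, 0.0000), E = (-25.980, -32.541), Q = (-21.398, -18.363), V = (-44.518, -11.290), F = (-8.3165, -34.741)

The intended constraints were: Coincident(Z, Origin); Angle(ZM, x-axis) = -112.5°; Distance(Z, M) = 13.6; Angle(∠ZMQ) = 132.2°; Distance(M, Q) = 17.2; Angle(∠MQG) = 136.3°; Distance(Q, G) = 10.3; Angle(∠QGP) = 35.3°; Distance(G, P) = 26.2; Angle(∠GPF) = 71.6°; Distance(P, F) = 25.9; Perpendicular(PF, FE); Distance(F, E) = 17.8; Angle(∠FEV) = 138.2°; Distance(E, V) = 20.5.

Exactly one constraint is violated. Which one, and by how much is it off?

Distance(E, V) = 20.5 — off by 7.70.

Z = (0.00, 0.00) ✓; ZM at -112.5° ✓; |ZM| = 13.60 ✓; ∠ZMQ = 132.2° ✓; |MQ| = 17.20 ✓; ∠MQG = 136.3° ✓; |QG| = 10.30 ✓; ∠QGP = 35.30° ✓; |GP| = 26.20 ✓; ∠GPF = 71.60° ✓; |PF| = 25.90 ✓; ∠(PF, FE) = 90.00° ✓; |FE| = 17.80 ✓; ∠FEV = 138.2° ✓; |EV| = 28.20 ✗.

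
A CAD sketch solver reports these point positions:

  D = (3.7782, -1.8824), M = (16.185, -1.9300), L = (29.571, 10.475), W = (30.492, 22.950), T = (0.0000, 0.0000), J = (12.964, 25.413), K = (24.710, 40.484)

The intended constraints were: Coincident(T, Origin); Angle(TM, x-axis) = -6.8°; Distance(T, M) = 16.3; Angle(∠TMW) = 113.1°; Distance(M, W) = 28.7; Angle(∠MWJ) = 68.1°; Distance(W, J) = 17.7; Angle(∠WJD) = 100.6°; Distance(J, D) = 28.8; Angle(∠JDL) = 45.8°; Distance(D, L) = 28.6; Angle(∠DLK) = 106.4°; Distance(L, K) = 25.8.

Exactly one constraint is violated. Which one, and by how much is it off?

Distance(L, K) = 25.8 — off by 4.60.

T = (0.00, 0.00) ✓; TM at -6.800° ✓; |TM| = 16.30 ✓; ∠TMW = 113.1° ✓; |MW| = 28.70 ✓; ∠MWJ = 68.10° ✓; |WJ| = 17.70 ✓; ∠WJD = 100.6° ✓; |JD| = 28.80 ✓; ∠JDL = 45.80° ✓; |DL| = 28.60 ✓; ∠DLK = 106.4° ✓; |LK| = 30.40 ✗.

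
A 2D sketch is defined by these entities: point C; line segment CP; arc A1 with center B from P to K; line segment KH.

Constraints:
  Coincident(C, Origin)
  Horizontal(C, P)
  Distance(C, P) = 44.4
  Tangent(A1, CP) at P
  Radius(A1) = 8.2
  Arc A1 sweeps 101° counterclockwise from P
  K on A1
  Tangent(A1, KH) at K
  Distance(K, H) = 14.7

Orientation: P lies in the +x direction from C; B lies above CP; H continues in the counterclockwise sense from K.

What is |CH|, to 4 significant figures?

55.23

On A1, P sits at bearing -90° from B; a 101° counterclockwise sweep puts K at bearing 11°, so K = B + 8.2·(cos 11°, sin 11°) = (52.45, 9.765). Since A1 is tangent to KH there, BK ⟂ KH, so KH runs along (−sin 11°, cos 11°); with |KH| = 14.7, H = (49.64, 24.19). Then |CH| = |H − C| = 55.23.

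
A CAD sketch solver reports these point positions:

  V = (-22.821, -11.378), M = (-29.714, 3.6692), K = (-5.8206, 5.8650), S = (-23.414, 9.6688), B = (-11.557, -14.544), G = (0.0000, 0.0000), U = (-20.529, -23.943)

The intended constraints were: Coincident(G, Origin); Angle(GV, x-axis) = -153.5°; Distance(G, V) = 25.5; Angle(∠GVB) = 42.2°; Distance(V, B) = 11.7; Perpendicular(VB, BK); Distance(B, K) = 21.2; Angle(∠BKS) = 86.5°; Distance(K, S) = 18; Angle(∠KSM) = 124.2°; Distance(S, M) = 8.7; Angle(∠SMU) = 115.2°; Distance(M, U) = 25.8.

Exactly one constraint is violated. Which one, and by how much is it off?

Distance(M, U) = 25.8 — off by 3.30.

G = (0.00, 0.00) ✓; GV at -153.5° ✓; |GV| = 25.50 ✓; ∠GVB = 42.20° ✓; |VB| = 11.70 ✓; ∠(VB, BK) = 90.00° ✓; |BK| = 21.20 ✓; ∠BKS = 86.50° ✓; |KS| = 18.00 ✓; ∠KSM = 124.2° ✓; |SM| = 8.700 ✓; ∠SMU = 115.2° ✓; |MU| = 29.10 ✗.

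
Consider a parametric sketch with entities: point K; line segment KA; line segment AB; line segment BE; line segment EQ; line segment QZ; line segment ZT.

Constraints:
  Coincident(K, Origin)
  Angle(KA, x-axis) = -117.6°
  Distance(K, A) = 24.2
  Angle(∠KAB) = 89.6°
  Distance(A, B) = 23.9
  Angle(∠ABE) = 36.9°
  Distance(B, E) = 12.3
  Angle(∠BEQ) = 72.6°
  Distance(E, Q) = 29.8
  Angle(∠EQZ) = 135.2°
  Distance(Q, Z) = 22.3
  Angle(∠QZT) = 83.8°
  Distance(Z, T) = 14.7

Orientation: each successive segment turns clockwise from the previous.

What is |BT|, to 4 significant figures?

33.26

∠EQZ = 135.2° gives QZ at -143.3° from the x-axis; with |QZ| = 22.3, Z = (-42.45, -51.12). ∠QZT = 83.8° gives ZT at 120.5° from the x-axis; with |ZT| = 14.7, T = (-49.91, -38.46). Then |BT| = |T − B| = 33.26.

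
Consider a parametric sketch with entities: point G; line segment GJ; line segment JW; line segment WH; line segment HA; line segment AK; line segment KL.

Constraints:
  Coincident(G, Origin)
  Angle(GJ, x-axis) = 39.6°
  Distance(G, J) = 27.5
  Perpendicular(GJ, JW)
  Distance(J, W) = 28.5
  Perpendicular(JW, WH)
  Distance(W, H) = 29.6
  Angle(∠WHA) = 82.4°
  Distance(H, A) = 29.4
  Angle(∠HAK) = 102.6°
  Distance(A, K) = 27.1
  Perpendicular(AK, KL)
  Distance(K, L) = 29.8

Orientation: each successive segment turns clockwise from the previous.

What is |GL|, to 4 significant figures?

41.19

∠HAK = 102.6° gives AK at 44.60° from the x-axis; with |AK| = 27.1, K = (20.26, 20.66). AK is perpendicular to KL, so KL runs at -45.40°; with |KL| = 29.8, L = (41.19, -0.5556). Then |GL| = |L − G| = 41.19.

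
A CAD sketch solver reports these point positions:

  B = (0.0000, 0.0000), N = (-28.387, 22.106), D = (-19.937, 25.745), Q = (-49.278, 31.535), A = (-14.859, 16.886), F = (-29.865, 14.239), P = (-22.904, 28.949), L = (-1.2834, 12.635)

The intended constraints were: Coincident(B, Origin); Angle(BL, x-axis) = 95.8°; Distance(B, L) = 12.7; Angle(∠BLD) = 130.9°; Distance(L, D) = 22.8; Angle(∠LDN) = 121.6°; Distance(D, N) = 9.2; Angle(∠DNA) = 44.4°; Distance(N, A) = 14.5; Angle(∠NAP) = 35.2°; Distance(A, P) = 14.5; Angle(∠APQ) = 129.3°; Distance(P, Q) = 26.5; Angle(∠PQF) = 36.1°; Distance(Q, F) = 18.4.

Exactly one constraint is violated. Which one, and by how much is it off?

Distance(Q, F) = 18.4 — off by 7.60.

B = (0.00, 0.00) ✓; BL at 95.80° ✓; |BL| = 12.70 ✓; ∠BLD = 130.9° ✓; |LD| = 22.80 ✓; ∠LDN = 121.6° ✓; |DN| = 9.200 ✓; ∠DNA = 44.40° ✓; |NA| = 14.50 ✓; ∠NAP = 35.20° ✓; |AP| = 14.50 ✓; ∠APQ = 129.3° ✓; |PQ| = 26.50 ✓; ∠PQF = 36.10° ✓; |QF| = 26.00 ✗.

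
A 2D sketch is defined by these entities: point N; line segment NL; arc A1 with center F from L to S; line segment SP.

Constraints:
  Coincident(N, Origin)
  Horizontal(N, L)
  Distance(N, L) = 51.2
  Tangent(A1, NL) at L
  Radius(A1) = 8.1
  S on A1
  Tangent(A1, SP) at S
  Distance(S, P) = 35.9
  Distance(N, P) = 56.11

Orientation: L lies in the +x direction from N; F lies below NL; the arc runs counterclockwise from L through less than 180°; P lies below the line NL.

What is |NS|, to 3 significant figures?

43.7

N is at the origin; N and L share the same y with |NL| = 51.2 and L on the +x side, so L = (51.2, 0.00). A1 meets NL tangentially, so FL is at right angles to NL, so F = L + (0, -8.1) = (51.2, -8.10). Since FS ⟂ SP (tangency), |FP| = √(8.1² + 35.9²) = 36.8 regardless of where S sits on A1. So P lies on both circle(N, 56.11) and circle(F, 36.8); the below-NL intersection is P = (37.1, -42.1). S is the foot of the tangent from P: S = (43.2, -6.72).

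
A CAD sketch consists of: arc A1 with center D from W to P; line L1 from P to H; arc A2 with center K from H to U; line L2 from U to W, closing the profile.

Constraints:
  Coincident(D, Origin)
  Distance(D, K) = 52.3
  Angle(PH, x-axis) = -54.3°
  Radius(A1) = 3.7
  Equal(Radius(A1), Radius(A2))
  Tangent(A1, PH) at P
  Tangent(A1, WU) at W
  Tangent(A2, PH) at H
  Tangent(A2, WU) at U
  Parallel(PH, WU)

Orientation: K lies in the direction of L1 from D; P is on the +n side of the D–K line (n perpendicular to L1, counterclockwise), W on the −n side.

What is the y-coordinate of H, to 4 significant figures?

-40.31

The slot axis is L1's direction at -54.3°, so u = (cos -54.3°, sin -54.3°) = (0.5835, -0.8121) and n = (−sin -54.3°, cos -54.3°) = (0.8121, 0.5835). D is at the origin and K lies 52.3 along u from D, so K = 52.3·u = (30.52, -42.47). Tangency of A1 to both parallel lines with radius 3.7 puts P and W at D ± 3.7·n: P = (3.005, 2.159), W = (-3.005, -2.159). Equal radii place H and U the same way about K: H = K + 3.7·n = (33.52, -40.31), U = K − 3.7·n = (27.51, -44.63). So H.y = -40.31.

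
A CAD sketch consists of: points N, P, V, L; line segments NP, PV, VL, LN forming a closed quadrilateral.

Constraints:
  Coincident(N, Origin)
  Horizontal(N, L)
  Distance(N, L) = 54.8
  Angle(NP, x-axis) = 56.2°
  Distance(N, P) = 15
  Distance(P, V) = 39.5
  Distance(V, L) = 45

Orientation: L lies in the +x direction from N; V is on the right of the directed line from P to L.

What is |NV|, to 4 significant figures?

31.48

N is at the origin; N and L share the same y with |NL| = 54.8 and L in +x, so L = (54.8, 0). NP runs at 56.2° with |NP| = 15.0, so P = (8.344, 12.46). V is determined by |PV| = 39.5 and |VL| = 45.0 together: it lies at the intersection of circle(P, 39.5) and circle(L, 45.0). With |PL| = 48.10, the foot of the radical line on PL is 19.22 from P and the perpendicular offset is √(39.5² − 19.22²) = 34.51. Taking the right-of-PL solution: V = (17.96, -25.85).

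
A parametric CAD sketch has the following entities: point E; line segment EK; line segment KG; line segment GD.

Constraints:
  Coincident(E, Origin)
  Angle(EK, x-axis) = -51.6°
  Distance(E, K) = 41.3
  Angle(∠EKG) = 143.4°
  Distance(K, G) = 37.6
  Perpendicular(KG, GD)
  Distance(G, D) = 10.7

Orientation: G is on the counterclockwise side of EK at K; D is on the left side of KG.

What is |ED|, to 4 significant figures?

72.11

E is at the origin; EK runs at -51.6° with length 41.3, so K = 41.3·(cos -51.6°, sin -51.6°) = (25.65, -32.37). ∠EKG = 143.4°, so KG runs at -51.6° + (180° − 143.4°) = -15.00° from the x-axis; with |KG| = 37.6, G = K + 37.6·(cos -15.00°, sin -15.00°) = (61.97, -42.10). KG is perpendicular to GD; with |GD| = 10.7 on the left of KG, D = G + 10.7·(0.2588, 0.9659) = (64.74, -31.76). Then |ED| = |D − E| = 72.11.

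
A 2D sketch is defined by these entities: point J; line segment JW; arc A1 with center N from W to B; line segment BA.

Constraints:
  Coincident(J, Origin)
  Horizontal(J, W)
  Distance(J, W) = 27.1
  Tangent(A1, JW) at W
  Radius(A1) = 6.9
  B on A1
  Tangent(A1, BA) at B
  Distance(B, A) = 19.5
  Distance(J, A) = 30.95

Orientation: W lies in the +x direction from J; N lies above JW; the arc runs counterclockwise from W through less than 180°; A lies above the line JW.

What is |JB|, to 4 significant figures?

34.01

Checks: ∠(NW, WJ) = 90.00° ✓; |NW| = 6.900 ✓; |NB| = 6.900 ✓; ∠(NB, BA) = 90.00° ✓; |BA| = 19.50 ✓; |JA| = 30.95 ✓.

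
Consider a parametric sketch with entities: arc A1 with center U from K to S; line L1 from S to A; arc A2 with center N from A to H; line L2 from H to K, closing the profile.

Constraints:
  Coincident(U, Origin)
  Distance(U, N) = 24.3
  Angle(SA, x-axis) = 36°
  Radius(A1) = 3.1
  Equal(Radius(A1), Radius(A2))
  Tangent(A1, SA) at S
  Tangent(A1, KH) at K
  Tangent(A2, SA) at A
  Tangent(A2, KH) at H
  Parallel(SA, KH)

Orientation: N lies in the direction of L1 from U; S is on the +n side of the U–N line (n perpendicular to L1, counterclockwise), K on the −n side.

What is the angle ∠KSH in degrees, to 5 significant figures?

75.687°

The slot axis is L1's direction at 36.0°, so u = (cos 36.0°, sin 36.0°) = (0.80902, 0.58779) and n = (−sin 36.0°, cos 36.0°) = (-0.58779, 0.80902). U is at the origin and N lies 24.3 along u from U, so N = 24.3·u = (19.659, 14.283). Tangency of A1 to both parallel lines with radius 3.1 puts S and K at U ± 3.1·n: S = (-1.8221, 2.5080), K = (1.8221, -2.5080). Equal radii place A and H the same way about N: A = N + 3.1·n = (17.837, 16.791), H = N − 3.1·n = (21.481, 11.775). Then cos ∠KSH = SK·SH / (|SK||SH|), giving 75.687°.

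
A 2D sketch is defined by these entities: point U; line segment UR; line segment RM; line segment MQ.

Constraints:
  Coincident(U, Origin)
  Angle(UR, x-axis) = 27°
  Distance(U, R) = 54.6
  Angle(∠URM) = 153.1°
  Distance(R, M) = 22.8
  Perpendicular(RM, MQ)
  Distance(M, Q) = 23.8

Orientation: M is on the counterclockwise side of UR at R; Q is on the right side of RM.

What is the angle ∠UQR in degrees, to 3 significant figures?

12.1°

U is at the origin; UR runs at 27.0° with length 54.6, so R = 54.6·(cos 27.0°, sin 27.0°) = (48.6, 24.8). ∠URM = 153.1°, so RM runs at 27.0° + (180° − 153.1°) = 53.9° from the x-axis; with |RM| = 22.8, M = R + 22.8·(cos 53.9°, sin 53.9°) = (62.1, 43.2). The perpendicularity gives MQ at right angles to RM; with |MQ| = 23.8 on the right of RM, Q = M + 23.8·(0.808, -0.589) = (81.3, 29.2). Then cos ∠UQR = QU·QR / (|QU||QR|), giving 12.1°.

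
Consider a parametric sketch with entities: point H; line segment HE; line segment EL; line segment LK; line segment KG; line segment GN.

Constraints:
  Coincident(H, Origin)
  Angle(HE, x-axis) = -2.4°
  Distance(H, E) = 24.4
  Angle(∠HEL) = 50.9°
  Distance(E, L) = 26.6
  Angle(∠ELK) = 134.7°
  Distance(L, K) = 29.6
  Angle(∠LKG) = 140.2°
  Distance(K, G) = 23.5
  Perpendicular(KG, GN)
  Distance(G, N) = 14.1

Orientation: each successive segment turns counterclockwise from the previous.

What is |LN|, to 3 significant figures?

46.5

H is at the origin; HE runs at -2.4° with length 24.4, so E = (24.4, -1.02). ∠HEL = 50.9° gives EL at 127° from the x-axis; with |EL| = 26.6, L = (8.48, 20.3). ∠ELK = 134.7° gives LK at 172° from the x-axis; with |LK| = 29.6, K = (-20.8, 24.4). ∠LKG = 140.2° gives KG at -148° from the x-axis; with |KG| = 23.5, G = (-40.8, 12.0). KG is perpendicular to GN, so GN runs at -58.2°; with |GN| = 14.1, N = (-33.4, 0.0580). Then |LN| = |N − L| = 46.5.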